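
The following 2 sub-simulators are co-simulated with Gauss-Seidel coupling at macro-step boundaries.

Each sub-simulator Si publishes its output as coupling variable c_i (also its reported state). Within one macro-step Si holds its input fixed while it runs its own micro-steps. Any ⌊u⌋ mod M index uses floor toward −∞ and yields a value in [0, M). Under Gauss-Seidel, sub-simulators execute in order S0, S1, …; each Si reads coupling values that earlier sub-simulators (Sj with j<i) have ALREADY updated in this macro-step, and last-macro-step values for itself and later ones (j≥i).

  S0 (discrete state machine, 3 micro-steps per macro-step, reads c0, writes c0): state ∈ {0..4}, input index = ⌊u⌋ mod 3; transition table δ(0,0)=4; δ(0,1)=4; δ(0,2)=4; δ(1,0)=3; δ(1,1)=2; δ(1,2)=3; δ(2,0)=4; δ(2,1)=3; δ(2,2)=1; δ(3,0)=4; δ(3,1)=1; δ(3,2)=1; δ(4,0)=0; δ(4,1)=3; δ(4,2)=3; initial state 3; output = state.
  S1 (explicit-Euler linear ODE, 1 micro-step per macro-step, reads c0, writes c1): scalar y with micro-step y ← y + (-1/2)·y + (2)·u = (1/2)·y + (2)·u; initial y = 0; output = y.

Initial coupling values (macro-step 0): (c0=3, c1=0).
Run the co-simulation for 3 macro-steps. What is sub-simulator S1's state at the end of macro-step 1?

S1 state at macro-step 1 = 8

macro 1: S0 reads c0=3 → after 3×micro: 4; S1 reads c0=4 → after 1×micro: 8 ⇒ (c0=4, c1=8)
macro 2: S0 reads c0=4 → after 3×micro: 2; S1 reads c0=2 → after 1×micro: 8 ⇒ (c0=2, c1=8)
macro 3: S0 reads c0=2 → after 3×micro: 1; S1 reads c0=1 → after 1×micro: 6 ⇒ (c0=1, c1=6)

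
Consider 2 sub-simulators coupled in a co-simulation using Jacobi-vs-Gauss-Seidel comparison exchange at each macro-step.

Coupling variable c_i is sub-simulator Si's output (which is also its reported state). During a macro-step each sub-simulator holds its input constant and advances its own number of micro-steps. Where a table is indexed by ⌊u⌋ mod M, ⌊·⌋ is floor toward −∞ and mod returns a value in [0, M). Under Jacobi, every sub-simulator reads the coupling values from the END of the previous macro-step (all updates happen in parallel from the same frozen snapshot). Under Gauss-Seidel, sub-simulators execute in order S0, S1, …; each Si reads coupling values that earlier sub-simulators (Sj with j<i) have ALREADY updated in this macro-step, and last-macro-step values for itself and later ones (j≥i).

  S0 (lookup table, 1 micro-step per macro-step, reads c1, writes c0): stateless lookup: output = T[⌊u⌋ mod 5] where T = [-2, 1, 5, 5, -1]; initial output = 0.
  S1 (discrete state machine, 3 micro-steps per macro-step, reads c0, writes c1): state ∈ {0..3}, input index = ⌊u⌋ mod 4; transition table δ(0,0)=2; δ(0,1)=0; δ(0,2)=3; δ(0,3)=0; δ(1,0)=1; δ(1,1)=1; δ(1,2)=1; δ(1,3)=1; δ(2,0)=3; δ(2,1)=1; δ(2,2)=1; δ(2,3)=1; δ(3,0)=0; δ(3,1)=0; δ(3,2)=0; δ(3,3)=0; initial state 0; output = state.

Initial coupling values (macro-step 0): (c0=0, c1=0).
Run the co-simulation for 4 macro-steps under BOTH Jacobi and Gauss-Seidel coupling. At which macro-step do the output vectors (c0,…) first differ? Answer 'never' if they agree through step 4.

first divergence at macro-step: 1

[Jacobi] macro 1: S0 reads c1=0 → after 1×micro: -2; S1 reads c0=0 → after 3×micro: 0 ⇒ (c0=-2, c1=0)
[Jacobi] macro 2: S0 reads c1=0 → after 1×micro: -2; S1 reads c0=-2 → after 3×micro: 3 ⇒ (c0=-2, c1=3)
[Jacobi] macro 3: S0 reads c1=3 → after 1×micro: 5; S1 reads c0=-2 → after 3×micro: 0 ⇒ (c0=5, c1=0)
[Jacobi] macro 4: S0 reads c1=0 → after 1×micro: -2; S1 reads c0=5 → after 3×micro: 0 ⇒ (c0=-2, c1=0)
[Gauss-Seidel] macro 1: S0 reads c1=0 → after 1×micro: -2; S1 reads c0=-2 → after 3×micro: 3 ⇒ (c0=-2, c1=3)
[Gauss-Seidel] macro 2: S0 reads c1=3 → after 1×micro: 5; S1 reads c0=5 → after 3×micro: 0 ⇒ (c0=5, c1=0)
[Gauss-Seidel] macro 3: S0 reads c1=0 → after 1×micro: -2; S1 reads c0=-2 → after 3×micro: 3 ⇒ (c0=-2, c1=3)
[Gauss-Seidel] macro 4: S0 reads c1=3 → after 1×micro: 5; S1 reads c0=5 → after 3×micro: 0 ⇒ (c0=5, c1=0)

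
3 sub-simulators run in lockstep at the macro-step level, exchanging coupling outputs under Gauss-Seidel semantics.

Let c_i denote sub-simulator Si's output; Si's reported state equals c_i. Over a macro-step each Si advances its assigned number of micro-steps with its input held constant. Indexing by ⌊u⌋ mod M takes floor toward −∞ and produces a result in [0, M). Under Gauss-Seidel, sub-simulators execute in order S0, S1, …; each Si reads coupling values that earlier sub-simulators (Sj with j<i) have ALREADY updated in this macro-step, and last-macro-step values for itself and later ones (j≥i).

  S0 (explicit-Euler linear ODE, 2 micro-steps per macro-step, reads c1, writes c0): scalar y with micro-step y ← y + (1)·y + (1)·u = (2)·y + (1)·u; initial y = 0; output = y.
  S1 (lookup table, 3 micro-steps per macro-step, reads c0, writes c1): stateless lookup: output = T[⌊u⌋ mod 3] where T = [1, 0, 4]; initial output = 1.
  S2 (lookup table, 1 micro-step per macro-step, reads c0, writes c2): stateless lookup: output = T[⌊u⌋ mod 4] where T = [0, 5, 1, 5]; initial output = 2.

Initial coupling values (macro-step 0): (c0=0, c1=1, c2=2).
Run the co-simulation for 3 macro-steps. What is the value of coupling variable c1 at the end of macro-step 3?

macro 1: S0 reads c1=1 → after 2×micro: 3; S1 reads c0=3 → after 3×micro: 1; S2 reads c0=3 → after 1×micro: 5 ⇒ (c0=3, c1=1, c2=5)
macro 2: S0 reads c1=1 → after 2×micro: 15; S1 reads c0=15 → after 3×micro: 1; S2 reads c0=15 → after 1×micro: 5 ⇒ (c0=15, c1=1, c2=5)
macro 3: S0 reads c1=1 → after 2×micro: 63; S1 reads c0=63 → after 3×micro: 1; S2 reads c0=63 → after 1×micro: 5 ⇒ (c0=63, c1=1, c2=5)

c1 at macro-step 3 = 1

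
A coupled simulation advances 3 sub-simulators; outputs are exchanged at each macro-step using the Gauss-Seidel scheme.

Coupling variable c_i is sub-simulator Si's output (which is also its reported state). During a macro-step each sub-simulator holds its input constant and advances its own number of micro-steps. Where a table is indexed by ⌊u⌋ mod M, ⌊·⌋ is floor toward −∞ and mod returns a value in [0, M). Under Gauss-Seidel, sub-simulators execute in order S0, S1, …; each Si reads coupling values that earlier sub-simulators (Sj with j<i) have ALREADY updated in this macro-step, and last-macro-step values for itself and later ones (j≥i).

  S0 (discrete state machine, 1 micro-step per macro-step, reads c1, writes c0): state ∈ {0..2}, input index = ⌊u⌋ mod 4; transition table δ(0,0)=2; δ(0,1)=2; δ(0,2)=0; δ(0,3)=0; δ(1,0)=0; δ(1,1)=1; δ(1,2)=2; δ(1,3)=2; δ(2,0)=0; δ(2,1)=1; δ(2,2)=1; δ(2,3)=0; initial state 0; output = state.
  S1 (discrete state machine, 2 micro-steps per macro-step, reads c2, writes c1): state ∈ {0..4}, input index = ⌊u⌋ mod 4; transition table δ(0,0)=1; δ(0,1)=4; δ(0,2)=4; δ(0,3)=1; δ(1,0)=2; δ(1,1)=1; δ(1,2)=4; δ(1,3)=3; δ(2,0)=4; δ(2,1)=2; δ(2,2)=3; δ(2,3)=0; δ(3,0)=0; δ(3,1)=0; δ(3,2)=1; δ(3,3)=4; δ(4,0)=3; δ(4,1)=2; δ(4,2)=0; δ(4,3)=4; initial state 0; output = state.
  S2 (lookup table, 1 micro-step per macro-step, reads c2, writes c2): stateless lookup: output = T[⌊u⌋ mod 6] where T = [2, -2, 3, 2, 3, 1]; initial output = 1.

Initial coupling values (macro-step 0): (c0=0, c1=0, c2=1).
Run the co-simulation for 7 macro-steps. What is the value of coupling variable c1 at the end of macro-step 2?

c1 at macro-step 2 = 1

macro 1: S0 reads c1=0 → after 1×micro: 2; S1 reads c2=1 → after 2×micro: 2; S2 reads c2=1 → after 1×micro: -2 ⇒ (c0=2, c1=2, c2=-2)
macro 2: S0 reads c1=2 → after 1×micro: 1; S1 reads c2=-2 → after 2×micro: 1; S2 reads c2=-2 → after 1×micro: 3 ⇒ (c0=1, c1=1, c2=3)
macro 3: S0 reads c1=1 → after 1×micro: 1; S1 reads c2=3 → after 2×micro: 4; S2 reads c2=3 → after 1×micro: 2 ⇒ (c0=1, c1=4, c2=2)
macro 4: S0 reads c1=4 → after 1×micro: 0; S1 reads c2=2 → after 2×micro: 4; S2 reads c2=2 → after 1×micro: 3 ⇒ (c0=0, c1=4, c2=3)
macro 5: S0 reads c1=4 → after 1×micro: 2; S1 reads c2=3 → after 2×micro: 4; S2 reads c2=3 → after 1×micro: 2 ⇒ (c0=2, c1=4, c2=2)
macro 6: S0 reads c1=4 → after 1×micro: 0; S1 reads c2=2 → after 2×micro: 4; S2 reads c2=2 → after 1×micro: 3 ⇒ (c0=0, c1=4, c2=3)
macro 7: S0 reads c1=4 → after 1×micro: 2; S1 reads c2=3 → after 2×micro: 4; S2 reads c2=3 → after 1×micro: 2 ⇒ (c0=2, c1=4, c2=2)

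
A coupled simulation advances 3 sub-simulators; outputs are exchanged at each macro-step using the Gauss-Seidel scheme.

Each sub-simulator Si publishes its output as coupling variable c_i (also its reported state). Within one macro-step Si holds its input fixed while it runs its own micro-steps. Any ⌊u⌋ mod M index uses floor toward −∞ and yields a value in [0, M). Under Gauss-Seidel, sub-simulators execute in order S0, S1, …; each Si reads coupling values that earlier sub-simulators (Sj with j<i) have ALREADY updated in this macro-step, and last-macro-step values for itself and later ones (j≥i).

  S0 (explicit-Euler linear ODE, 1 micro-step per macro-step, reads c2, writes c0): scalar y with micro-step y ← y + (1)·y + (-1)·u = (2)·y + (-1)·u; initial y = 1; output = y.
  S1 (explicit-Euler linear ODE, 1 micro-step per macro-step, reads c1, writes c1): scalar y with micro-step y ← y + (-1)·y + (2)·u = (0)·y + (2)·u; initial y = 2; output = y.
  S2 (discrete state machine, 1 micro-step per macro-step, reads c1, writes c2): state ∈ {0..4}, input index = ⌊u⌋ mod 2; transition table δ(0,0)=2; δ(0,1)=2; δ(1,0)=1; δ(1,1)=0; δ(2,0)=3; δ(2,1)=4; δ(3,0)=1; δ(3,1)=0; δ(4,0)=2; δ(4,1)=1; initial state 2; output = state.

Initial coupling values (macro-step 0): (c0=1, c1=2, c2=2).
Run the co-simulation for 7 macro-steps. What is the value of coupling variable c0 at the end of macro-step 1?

macro 1: S0 reads c2=2 → after 1×micro: 0; S1 reads c1=2 → after 1×micro: 4; S2 reads c1=4 → after 1×micro: 3 ⇒ (c0=0, c1=4, c2=3)
macro 2: S0 reads c2=3 → after 1×micro: -3; S1 reads c1=4 → after 1×micro: 8; S2 reads c1=8 → after 1×micro: 1 ⇒ (c0=-3, c1=8, c2=1)
macro 3: S0 reads c2=1 → after 1×micro: -7; S1 reads c1=8 → after 1×micro: 16; S2 reads c1=16 → after 1×micro: 1 ⇒ (c0=-7, c1=16, c2=1)
macro 4: S0 reads c2=1 → after 1×micro: -15; S1 reads c1=16 → after 1×micro: 32; S2 reads c1=32 → after 1×micro: 1 ⇒ (c0=-15, c1=32, c2=1)
macro 5: S0 reads c2=1 → after 1×micro: -31; S1 reads c1=32 → after 1×micro: 64; S2 reads c1=64 → after 1×micro: 1 ⇒ (c0=-31, c1=64, c2=1)
macro 6: S0 reads c2=1 → after 1×micro: -63; S1 reads c1=64 → after 1×micro: 128; S2 reads c1=128 → after 1×micro: 1 ⇒ (c0=-63, c1=128, c2=1)
macro 7: S0 reads c2=1 → after 1×micro: -127; S1 reads c1=128 → after 1×micro: 256; S2 reads c1=256 → after 1×micro: 1 ⇒ (c0=-127, c1=256, c2=1)

c0 at macro-step 1 = 0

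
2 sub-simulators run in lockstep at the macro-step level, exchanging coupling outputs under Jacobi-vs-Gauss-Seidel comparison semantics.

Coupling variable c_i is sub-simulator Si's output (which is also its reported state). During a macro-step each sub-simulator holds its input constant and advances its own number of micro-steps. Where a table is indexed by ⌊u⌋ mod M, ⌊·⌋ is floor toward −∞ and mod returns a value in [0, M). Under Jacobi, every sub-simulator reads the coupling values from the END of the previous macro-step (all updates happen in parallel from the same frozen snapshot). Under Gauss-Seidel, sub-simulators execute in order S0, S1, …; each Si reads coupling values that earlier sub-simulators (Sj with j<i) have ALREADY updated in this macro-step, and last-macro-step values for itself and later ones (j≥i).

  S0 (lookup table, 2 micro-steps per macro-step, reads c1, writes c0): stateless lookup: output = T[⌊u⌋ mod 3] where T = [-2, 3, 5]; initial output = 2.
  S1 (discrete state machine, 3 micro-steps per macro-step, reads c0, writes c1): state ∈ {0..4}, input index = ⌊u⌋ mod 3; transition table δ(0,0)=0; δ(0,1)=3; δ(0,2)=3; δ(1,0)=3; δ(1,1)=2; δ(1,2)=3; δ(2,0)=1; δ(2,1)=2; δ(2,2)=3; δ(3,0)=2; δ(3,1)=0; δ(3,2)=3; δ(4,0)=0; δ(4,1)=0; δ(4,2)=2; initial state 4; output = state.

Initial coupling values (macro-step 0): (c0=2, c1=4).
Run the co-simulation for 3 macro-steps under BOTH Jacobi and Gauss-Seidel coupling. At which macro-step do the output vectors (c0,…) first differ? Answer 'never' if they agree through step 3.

[Jacobi] macro 1: S0 reads c1=4 → after 2×micro: 3; S1 reads c0=2 → after 3×micro: 3 ⇒ (c0=3, c1=3)
[Jacobi] macro 2: S0 reads c1=3 → after 2×micro: -2; S1 reads c0=3 → after 3×micro: 3 ⇒ (c0=-2, c1=3)
[Jacobi] macro 3: S0 reads c1=3 → after 2×micro: -2; S1 reads c0=-2 → after 3×micro: 0 ⇒ (c0=-2, c1=0)
[Gauss-Seidel] macro 1: S0 reads c1=4 → after 2×micro: 3; S1 reads c0=3 → after 3×micro: 0 ⇒ (c0=3, c1=0)
[Gauss-Seidel] macro 2: S0 reads c1=0 → after 2×micro: -2; S1 reads c0=-2 → after 3×micro: 3 ⇒ (c0=-2, c1=3)
[Gauss-Seidel] macro 3: S0 reads c1=3 → after 2×micro: -2; S1 reads c0=-2 → after 3×micro: 0 ⇒ (c0=-2, c1=0)

first divergence at macro-step: 1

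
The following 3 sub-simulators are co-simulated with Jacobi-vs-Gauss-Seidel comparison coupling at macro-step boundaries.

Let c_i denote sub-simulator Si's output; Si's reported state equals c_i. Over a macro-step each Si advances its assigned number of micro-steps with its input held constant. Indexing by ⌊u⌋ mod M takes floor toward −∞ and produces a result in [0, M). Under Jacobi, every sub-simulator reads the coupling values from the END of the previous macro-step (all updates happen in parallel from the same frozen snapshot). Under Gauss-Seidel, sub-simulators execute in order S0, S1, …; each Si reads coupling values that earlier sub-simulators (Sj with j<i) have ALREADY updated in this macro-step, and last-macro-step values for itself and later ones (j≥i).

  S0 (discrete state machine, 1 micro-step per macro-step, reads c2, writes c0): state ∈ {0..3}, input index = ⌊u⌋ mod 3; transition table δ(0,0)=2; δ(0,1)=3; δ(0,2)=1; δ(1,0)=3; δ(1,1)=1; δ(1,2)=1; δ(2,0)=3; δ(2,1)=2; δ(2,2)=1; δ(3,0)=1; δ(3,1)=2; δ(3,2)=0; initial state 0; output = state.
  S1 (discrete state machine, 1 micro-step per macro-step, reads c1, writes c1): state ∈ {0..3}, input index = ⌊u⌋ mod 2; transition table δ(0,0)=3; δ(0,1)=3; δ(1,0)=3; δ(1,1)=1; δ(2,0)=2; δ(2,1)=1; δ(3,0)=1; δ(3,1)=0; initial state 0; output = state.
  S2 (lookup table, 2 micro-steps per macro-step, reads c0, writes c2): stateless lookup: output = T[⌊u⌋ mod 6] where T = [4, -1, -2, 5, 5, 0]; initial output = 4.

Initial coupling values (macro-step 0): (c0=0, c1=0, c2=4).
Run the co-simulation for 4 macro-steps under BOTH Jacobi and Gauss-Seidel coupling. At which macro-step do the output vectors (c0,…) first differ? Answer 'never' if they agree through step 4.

[Jacobi] macro 1: S0 reads c2=4 → after 1×micro: 3; S1 reads c1=0 → after 1×micro: 3; S2 reads c0=0 → after 2×micro: 4 ⇒ (c0=3, c1=3, c2=4)
[Jacobi] macro 2: S0 reads c2=4 → after 1×micro: 2; S1 reads c1=3 → after 1×micro: 0; S2 reads c0=3 → after 2×micro: 5 ⇒ (c0=2, c1=0, c2=5)
[Jacobi] macro 3: S0 reads c2=5 → after 1×micro: 1; S1 reads c1=0 → after 1×micro: 3; S2 reads c0=2 → after 2×micro: -2 ⇒ (c0=1, c1=3, c2=-2)
[Jacobi] macro 4: S0 reads c2=-2 → after 1×micro: 1; S1 reads c1=3 → after 1×micro: 0; S2 reads c0=1 → after 2×micro: -1 ⇒ (c0=1, c1=0, c2=-1)
[Gauss-Seidel] macro 1: S0 reads c2=4 → after 1×micro: 3; S1 reads c1=0 → after 1×micro: 3; S2 reads c0=3 → after 2×micro: 5 ⇒ (c0=3, c1=3, c2=5)
[Gauss-Seidel] macro 2: S0 reads c2=5 → after 1×micro: 0; S1 reads c1=3 → after 1×micro: 0; S2 reads c0=0 → after 2×micro: 4 ⇒ (c0=0, c1=0, c2=4)
[Gauss-Seidel] macro 3: S0 reads c2=4 → after 1×micro: 3; S1 reads c1=0 → after 1×micro: 3; S2 reads c0=3 → after 2×micro: 5 ⇒ (c0=3, c1=3, c2=5)
[Gauss-Seidel] macro 4: S0 reads c2=5 → after 1×micro: 0; S1 reads c1=3 → after 1×micro: 0; S2 reads c0=0 → after 2×micro: 4 ⇒ (c0=0, c1=0, c2=4)

first divergence at macro-step: 1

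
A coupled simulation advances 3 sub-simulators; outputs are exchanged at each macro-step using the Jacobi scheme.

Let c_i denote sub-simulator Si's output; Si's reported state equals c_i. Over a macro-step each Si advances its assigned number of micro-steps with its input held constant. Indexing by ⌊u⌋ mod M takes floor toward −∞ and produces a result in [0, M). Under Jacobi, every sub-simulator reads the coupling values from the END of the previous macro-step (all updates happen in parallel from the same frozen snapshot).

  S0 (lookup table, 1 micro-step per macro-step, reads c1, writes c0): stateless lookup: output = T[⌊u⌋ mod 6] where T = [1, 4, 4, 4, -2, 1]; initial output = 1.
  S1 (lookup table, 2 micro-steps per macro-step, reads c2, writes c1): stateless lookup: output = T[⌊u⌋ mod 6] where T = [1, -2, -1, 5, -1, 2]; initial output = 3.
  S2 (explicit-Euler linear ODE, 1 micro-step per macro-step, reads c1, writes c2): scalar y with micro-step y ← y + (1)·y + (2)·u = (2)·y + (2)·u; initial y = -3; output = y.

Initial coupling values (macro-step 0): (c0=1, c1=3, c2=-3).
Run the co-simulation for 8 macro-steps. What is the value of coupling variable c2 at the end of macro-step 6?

macro 1: S0 reads c1=3 → after 1×micro: 4; S1 reads c2=-3 → after 2×micro: 5; S2 reads c1=3 → after 1×micro: 0 ⇒ (c0=4, c1=5, c2=0)
macro 2: S0 reads c1=5 → after 1×micro: 1; S1 reads c2=0 → after 2×micro: 1; S2 reads c1=5 → after 1×micro: 10 ⇒ (c0=1, c1=1, c2=10)
macro 3: S0 reads c1=1 → after 1×micro: 4; S1 reads c2=10 → after 2×micro: -1; S2 reads c1=1 → after 1×micro: 22 ⇒ (c0=4, c1=-1, c2=22)
macro 4: S0 reads c1=-1 → after 1×micro: 1; S1 reads c2=22 → after 2×micro: -1; S2 reads c1=-1 → after 1×micro: 42 ⇒ (c0=1, c1=-1, c2=42)
macro 5: S0 reads c1=-1 → after 1×micro: 1; S1 reads c2=42 → after 2×micro: 1; S2 reads c1=-1 → after 1×micro: 82 ⇒ (c0=1, c1=1, c2=82)
macro 6: S0 reads c1=1 → after 1×micro: 4; S1 reads c2=82 → after 2×micro: -1; S2 reads c1=1 → after 1×micro: 166 ⇒ (c0=4, c1=-1, c2=166)
macro 7: S0 reads c1=-1 → after 1×micro: 1; S1 reads c2=166 → after 2×micro: -1; S2 reads c1=-1 → after 1×micro: 330 ⇒ (c0=1, c1=-1, c2=330)
macro 8: S0 reads c1=-1 → after 1×micro: 1; S1 reads c2=330 → after 2×micro: 1; S2 reads c1=-1 → after 1×micro: 658 ⇒ (c0=1, c1=1, c2=658)

c2 at macro-step 6 = 166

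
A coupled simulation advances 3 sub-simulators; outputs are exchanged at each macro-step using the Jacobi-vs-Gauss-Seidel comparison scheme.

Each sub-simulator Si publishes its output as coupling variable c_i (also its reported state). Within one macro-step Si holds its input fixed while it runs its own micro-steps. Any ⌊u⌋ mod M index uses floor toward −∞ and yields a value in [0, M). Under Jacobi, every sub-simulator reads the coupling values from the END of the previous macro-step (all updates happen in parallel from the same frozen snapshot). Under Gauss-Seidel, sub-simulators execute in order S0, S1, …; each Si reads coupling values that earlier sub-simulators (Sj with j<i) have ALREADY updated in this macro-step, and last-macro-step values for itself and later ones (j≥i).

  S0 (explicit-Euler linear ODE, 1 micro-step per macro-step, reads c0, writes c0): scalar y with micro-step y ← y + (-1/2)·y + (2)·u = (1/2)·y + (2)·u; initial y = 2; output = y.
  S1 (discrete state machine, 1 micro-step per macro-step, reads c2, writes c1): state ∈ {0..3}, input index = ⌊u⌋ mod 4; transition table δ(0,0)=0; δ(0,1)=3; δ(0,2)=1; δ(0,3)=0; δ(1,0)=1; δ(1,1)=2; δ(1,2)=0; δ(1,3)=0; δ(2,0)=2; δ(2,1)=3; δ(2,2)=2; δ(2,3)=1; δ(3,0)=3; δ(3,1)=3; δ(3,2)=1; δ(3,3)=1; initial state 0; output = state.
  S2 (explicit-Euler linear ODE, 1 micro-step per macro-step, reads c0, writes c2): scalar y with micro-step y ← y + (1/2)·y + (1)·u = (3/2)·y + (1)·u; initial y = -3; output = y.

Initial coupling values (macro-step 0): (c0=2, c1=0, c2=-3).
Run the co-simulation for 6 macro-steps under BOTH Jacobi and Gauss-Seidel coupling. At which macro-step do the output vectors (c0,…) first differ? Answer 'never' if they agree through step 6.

first divergence at macro-step: 1

[Jacobi] macro 1: S0 reads c0=2 → after 1×micro: 5; S1 reads c2=-3 → after 1×micro: 3; S2 reads c0=2 → after 1×micro: -5/2 ⇒ (c0=5, c1=3, c2=-5/2)
[Jacobi] macro 2: S0 reads c0=5 → after 1×micro: 25/2; S1 reads c2=-5/2 → after 1×micro: 3; S2 reads c0=5 → after 1×micro: 5/4 ⇒ (c0=25/2, c1=3, c2=5/4)
[Jacobi] macro 3: S0 reads c0=25/2 → after 1×micro: 125/4; S1 reads c2=5/4 → after 1×micro: 3; S2 reads c0=25/2 → after 1×micro: 115/8 ⇒ (c0=125/4, c1=3, c2=115/8)
[Jacobi] macro 4: S0 reads c0=125/4 → after 1×micro: 625/8; S1 reads c2=115/8 → after 1×micro: 1; S2 reads c0=125/4 → after 1×micro: 845/16 ⇒ (c0=625/8, c1=1, c2=845/16)
[Jacobi] macro 5: S0 reads c0=625/8 → after 1×micro: 3125/16; S1 reads c2=845/16 → after 1×micro: 1; S2 reads c0=625/8 → after 1×micro: 5035/32 ⇒ (c0=3125/16, c1=1, c2=5035/32)
[Jacobi] macro 6: S0 reads c0=3125/16 → after 1×micro: 15625/32; S1 reads c2=5035/32 → after 1×micro: 2; S2 reads c0=3125/16 → after 1×micro: 27605/64 ⇒ (c0=15625/32, c1=2, c2=27605/64)
[Gauss-Seidel] macro 1: S0 reads c0=2 → after 1×micro: 5; S1 reads c2=-3 → after 1×micro: 3; S2 reads c0=5 → after 1×micro: 1/2 ⇒ (c0=5, c1=3, c2=1/2)
[Gauss-Seidel] macro 2: S0 reads c0=5 → after 1×micro: 25/2; S1 reads c2=1/2 → after 1×micro: 3; S2 reads c0=25/2 → after 1×micro: 53/4 ⇒ (c0=25/2, c1=3, c2=53/4)
[Gauss-Seidel] macro 3: S0 reads c0=25/2 → after 1×micro: 125/4; S1 reads c2=53/4 → after 1×micro: 3; S2 reads c0=125/4 → after 1×micro: 409/8 ⇒ (c0=125/4, c1=3, c2=409/8)
[Gauss-Seidel] macro 4: S0 reads c0=125/4 → after 1×micro: 625/8; S1 reads c2=409/8 → after 1×micro: 1; S2 reads c0=625/8 → after 1×micro: 2477/16 ⇒ (c0=625/8, c1=1, c2=2477/16)
[Gauss-Seidel] macro 5: S0 reads c0=625/8 → after 1×micro: 3125/16; S1 reads c2=2477/16 → after 1×micro: 0; S2 reads c0=3125/16 → after 1×micro: 13681/32 ⇒ (c0=3125/16, c1=0, c2=13681/32)
[Gauss-Seidel] macro 6: S0 reads c0=3125/16 → after 1×micro: 15625/32; S1 reads c2=13681/32 → after 1×micro: 0; S2 reads c0=15625/32 → after 1×micro: 72293/64 ⇒ (c0=15625/32, c1=0, c2=72293/64)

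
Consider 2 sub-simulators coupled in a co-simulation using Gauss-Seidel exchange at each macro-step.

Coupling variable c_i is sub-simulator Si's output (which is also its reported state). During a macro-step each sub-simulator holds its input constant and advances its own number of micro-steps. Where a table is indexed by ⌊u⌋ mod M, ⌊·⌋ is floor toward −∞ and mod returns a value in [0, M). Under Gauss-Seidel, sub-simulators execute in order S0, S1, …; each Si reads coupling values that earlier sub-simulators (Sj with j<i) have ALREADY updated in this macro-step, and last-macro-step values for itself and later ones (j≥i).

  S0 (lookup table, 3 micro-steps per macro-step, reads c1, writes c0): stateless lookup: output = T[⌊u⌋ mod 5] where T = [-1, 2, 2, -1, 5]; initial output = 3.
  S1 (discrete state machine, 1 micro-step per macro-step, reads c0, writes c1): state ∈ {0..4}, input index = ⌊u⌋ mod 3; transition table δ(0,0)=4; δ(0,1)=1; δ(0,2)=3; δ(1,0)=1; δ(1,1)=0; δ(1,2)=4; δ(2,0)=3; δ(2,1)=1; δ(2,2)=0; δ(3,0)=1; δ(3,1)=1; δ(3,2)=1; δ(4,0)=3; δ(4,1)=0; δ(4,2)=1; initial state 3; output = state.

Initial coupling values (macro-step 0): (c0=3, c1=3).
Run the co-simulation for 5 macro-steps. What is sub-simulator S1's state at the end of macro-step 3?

macro 1: S0 reads c1=3 → after 3×micro: -1; S1 reads c0=-1 → after 1×micro: 1 ⇒ (c0=-1, c1=1)
macro 2: S0 reads c1=1 → after 3×micro: 2; S1 reads c0=2 → after 1×micro: 4 ⇒ (c0=2, c1=4)
macro 3: S0 reads c1=4 → after 3×micro: 5; S1 reads c0=5 → after 1×micro: 1 ⇒ (c0=5, c1=1)
macro 4: S0 reads c1=1 → after 3×micro: 2; S1 reads c0=2 → after 1×micro: 4 ⇒ (c0=2, c1=4)
macro 5: S0 reads c1=4 → after 3×micro: 5; S1 reads c0=5 → after 1×micro: 1 ⇒ (c0=5, c1=1)

S1 state at macro-step 3 = 1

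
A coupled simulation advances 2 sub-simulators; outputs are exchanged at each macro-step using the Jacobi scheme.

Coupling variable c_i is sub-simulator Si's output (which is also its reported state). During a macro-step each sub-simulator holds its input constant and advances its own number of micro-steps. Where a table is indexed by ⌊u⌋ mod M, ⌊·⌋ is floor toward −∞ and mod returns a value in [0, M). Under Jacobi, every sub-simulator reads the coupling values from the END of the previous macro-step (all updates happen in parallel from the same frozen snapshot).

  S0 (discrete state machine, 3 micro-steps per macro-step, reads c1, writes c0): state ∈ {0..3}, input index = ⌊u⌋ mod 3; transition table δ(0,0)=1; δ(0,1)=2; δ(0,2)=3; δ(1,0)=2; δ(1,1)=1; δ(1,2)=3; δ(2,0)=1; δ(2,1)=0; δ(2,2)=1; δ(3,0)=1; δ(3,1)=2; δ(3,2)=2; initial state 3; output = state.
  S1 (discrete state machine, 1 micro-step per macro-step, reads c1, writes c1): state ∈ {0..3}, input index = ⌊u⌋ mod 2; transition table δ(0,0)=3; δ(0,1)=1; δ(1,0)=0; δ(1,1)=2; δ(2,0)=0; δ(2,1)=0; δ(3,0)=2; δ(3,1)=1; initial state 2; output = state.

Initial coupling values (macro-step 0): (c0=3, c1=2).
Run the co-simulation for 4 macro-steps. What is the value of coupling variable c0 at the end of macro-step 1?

macro 1: S0 reads c1=2 → after 3×micro: 3; S1 reads c1=2 → after 1×micro: 0 ⇒ (c0=3, c1=0)
macro 2: S0 reads c1=0 → after 3×micro: 1; S1 reads c1=0 → after 1×micro: 3 ⇒ (c0=1, c1=3)
macro 3: S0 reads c1=3 → after 3×micro: 2; S1 reads c1=3 → after 1×micro: 1 ⇒ (c0=2, c1=1)
macro 4: S0 reads c1=1 → after 3×micro: 0; S1 reads c1=1 → after 1×micro: 2 ⇒ (c0=0, c1=2)

c0 at macro-step 1 = 3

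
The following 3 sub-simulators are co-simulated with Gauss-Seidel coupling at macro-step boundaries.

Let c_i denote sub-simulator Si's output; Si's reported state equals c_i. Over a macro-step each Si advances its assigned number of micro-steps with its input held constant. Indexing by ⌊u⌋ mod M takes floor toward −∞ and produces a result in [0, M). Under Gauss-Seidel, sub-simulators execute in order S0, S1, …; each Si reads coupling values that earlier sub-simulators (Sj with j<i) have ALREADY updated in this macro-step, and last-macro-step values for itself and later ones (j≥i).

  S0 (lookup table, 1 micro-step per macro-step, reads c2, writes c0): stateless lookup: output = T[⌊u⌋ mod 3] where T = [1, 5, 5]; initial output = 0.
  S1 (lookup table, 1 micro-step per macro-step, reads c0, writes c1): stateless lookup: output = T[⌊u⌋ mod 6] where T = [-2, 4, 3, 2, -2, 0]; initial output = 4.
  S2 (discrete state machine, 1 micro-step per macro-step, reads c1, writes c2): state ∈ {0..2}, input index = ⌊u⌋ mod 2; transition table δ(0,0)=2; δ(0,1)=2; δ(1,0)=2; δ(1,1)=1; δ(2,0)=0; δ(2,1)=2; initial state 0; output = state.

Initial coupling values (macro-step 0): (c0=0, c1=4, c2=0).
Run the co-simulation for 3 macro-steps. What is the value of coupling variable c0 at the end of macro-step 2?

macro 1: S0 reads c2=0 → after 1×micro: 1; S1 reads c0=1 → after 1×micro: 4; S2 reads c1=4 → after 1×micro: 2 ⇒ (c0=1, c1=4, c2=2)
macro 2: S0 reads c2=2 → after 1×micro: 5; S1 reads c0=5 → after 1×micro: 0; S2 reads c1=0 → after 1×micro: 0 ⇒ (c0=5, c1=0, c2=0)
macro 3: S0 reads c2=0 → after 1×micro: 1; S1 reads c0=1 → after 1×micro: 4; S2 reads c1=4 → after 1×micro: 2 ⇒ (c0=1, c1=4, c2=2)

c0 at macro-step 2 = 5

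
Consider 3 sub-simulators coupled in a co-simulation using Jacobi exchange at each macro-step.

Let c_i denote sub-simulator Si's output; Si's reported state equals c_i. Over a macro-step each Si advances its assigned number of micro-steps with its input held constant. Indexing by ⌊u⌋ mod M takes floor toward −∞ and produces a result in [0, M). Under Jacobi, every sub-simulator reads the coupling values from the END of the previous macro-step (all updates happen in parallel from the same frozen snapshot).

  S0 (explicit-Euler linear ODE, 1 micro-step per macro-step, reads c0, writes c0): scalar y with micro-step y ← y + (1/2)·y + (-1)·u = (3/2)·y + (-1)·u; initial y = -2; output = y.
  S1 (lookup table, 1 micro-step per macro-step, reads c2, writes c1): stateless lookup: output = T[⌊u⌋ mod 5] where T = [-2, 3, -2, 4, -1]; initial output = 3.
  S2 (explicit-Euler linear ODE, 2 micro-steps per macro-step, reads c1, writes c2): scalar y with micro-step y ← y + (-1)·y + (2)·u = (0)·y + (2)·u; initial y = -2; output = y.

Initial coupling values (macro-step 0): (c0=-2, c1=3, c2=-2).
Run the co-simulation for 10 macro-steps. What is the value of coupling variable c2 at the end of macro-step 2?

c2 at macro-step 2 = 8

macro 1: S0 reads c0=-2 → after 1×micro: -1; S1 reads c2=-2 → after 1×micro: 4; S2 reads c1=3 → after 2×micro: 6 ⇒ (c0=-1, c1=4, c2=6)
macro 2: S0 reads c0=-1 → after 1×micro: -1/2; S1 reads c2=6 → after 1×micro: 3; S2 reads c1=4 → after 2×micro: 8 ⇒ (c0=-1/2, c1=3, c2=8)
macro 3: S0 reads c0=-1/2 → after 1×micro: -1/4; S1 reads c2=8 → after 1×micro: 4; S2 reads c1=3 → after 2×micro: 6 ⇒ (c0=-1/4, c1=4, c2=6)
macro 4: S0 reads c0=-1/4 → after 1×micro: -1/8; S1 reads c2=6 → after 1×micro: 3; S2 reads c1=4 → after 2×micro: 8 ⇒ (c0=-1/8, c1=3, c2=8)
macro 5: S0 reads c0=-1/8 → after 1×micro: -1/16; S1 reads c2=8 → after 1×micro: 4; S2 reads c1=3 → after 2×micro: 6 ⇒ (c0=-1/16, c1=4, c2=6)
macro 6: S0 reads c0=-1/16 → after 1×micro: -1/32; S1 reads c2=6 → after 1×micro: 3; S2 reads c1=4 → after 2×micro: 8 ⇒ (c0=-1/32, c1=3, c2=8)
macro 7: S0 reads c0=-1/32 → after 1×micro: -1/64; S1 reads c2=8 → after 1×micro: 4; S2 reads c1=3 → after 2×micro: 6 ⇒ (c0=-1/64, c1=4, c2=6)
macro 8: S0 reads c0=-1/64 → after 1×micro: -1/128; S1 reads c2=6 → after 1×micro: 3; S2 reads c1=4 → after 2×micro: 8 ⇒ (c0=-1/128, c1=3, c2=8)
macro 9: S0 reads c0=-1/128 → after 1×micro: -1/256; S1 reads c2=8 → after 1×micro: 4; S2 reads c1=3 → after 2×micro: 6 ⇒ (c0=-1/256, c1=4, c2=6)
macro 10: S0 reads c0=-1/256 → after 1×micro: -1/512; S1 reads c2=6 → after 1×micro: 3; S2 reads c1=4 → after 2×micro: 8 ⇒ (c0=-1/512, c1=3, c2=8)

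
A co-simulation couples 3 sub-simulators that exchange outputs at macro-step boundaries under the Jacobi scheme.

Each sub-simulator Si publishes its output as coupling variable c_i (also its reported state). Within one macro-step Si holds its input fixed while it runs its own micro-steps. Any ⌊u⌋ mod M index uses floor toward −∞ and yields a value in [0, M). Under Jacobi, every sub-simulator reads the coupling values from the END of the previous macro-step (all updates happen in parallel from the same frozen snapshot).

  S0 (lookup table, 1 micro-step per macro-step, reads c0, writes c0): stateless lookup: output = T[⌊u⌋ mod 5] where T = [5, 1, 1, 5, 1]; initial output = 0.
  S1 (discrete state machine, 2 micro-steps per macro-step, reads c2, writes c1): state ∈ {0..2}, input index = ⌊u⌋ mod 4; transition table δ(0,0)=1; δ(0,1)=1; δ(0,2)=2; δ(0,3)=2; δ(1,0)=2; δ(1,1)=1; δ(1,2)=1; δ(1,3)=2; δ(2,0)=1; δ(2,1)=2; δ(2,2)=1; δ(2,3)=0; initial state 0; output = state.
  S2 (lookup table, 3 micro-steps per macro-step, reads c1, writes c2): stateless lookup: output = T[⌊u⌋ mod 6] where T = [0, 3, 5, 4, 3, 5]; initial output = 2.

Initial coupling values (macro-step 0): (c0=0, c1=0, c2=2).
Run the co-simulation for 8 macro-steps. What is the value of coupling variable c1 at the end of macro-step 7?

macro 1: S0 reads c0=0 → after 1×micro: 5; S1 reads c2=2 → after 2×micro: 1; S2 reads c1=0 → after 3×micro: 0 ⇒ (c0=5, c1=1, c2=0)
macro 2: S0 reads c0=5 → after 1×micro: 5; S1 reads c2=0 → after 2×micro: 1; S2 reads c1=1 → after 3×micro: 3 ⇒ (c0=5, c1=1, c2=3)
macro 3: S0 reads c0=5 → after 1×micro: 5; S1 reads c2=3 → after 2×micro: 0; S2 reads c1=1 → after 3×micro: 3 ⇒ (c0=5, c1=0, c2=3)
macro 4: S0 reads c0=5 → after 1×micro: 5; S1 reads c2=3 → after 2×micro: 0; S2 reads c1=0 → after 3×micro: 0 ⇒ (c0=5, c1=0, c2=0)
macro 5: S0 reads c0=5 → after 1×micro: 5; S1 reads c2=0 → after 2×micro: 2; S2 reads c1=0 → after 3×micro: 0 ⇒ (c0=5, c1=2, c2=0)
macro 6: S0 reads c0=5 → after 1×micro: 5; S1 reads c2=0 → after 2×micro: 2; S2 reads c1=2 → after 3×micro: 5 ⇒ (c0=5, c1=2, c2=5)
macro 7: S0 reads c0=5 → after 1×micro: 5; S1 reads c2=5 → after 2×micro: 2; S2 reads c1=2 → after 3×micro: 5 ⇒ (c0=5, c1=2, c2=5)
macro 8: S0 reads c0=5 → after 1×micro: 5; S1 reads c2=5 → after 2×micro: 2; S2 reads c1=2 → after 3×micro: 5 ⇒ (c0=5, c1=2, c2=5)

c1 at macro-step 7 = 2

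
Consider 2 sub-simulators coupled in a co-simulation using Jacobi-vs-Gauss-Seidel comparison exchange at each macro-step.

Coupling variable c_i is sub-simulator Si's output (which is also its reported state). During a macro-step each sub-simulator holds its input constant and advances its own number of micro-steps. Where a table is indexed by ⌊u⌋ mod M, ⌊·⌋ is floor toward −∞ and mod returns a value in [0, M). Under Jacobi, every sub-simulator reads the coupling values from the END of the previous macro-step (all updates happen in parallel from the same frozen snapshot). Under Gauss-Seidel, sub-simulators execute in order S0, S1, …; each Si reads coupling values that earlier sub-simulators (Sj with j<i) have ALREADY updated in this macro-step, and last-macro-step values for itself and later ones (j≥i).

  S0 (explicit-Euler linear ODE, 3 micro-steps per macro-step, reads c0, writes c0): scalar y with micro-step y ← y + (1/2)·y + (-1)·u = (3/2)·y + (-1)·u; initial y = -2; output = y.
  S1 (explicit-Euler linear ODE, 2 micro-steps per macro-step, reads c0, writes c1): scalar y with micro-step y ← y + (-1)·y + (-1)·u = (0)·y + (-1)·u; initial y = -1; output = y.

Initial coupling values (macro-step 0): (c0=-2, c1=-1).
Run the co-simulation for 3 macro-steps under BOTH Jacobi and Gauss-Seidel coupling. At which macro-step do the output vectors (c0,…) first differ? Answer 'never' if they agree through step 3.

[Jacobi] macro 1: S0 reads c0=-2 → after 3×micro: 11/4; S1 reads c0=-2 → after 2×micro: 2 ⇒ (c0=11/4, c1=2)
[Jacobi] macro 2: S0 reads c0=11/4 → after 3×micro: -121/32; S1 reads c0=11/4 → after 2×micro: -11/4 ⇒ (c0=-121/32, c1=-11/4)
[Jacobi] macro 3: S0 reads c0=-121/32 → after 3×micro: 1331/256; S1 reads c0=-121/32 → after 2×micro: 121/32 ⇒ (c0=1331/256, c1=121/32)
[Gauss-Seidel] macro 1: S0 reads c0=-2 → after 3×micro: 11/4; S1 reads c0=11/4 → after 2×micro: -11/4 ⇒ (c0=11/4, c1=-11/4)
[Gauss-Seidel] macro 2: S0 reads c0=11/4 → after 3×micro: -121/32; S1 reads c0=-121/32 → after 2×micro: 121/32 ⇒ (c0=-121/32, c1=121/32)
[Gauss-Seidel] macro 3: S0 reads c0=-121/32 → after 3×micro: 1331/256; S1 reads c0=1331/256 → after 2×micro: -1331/256 ⇒ (c0=1331/256, c1=-1331/256)

first divergence at macro-step: 1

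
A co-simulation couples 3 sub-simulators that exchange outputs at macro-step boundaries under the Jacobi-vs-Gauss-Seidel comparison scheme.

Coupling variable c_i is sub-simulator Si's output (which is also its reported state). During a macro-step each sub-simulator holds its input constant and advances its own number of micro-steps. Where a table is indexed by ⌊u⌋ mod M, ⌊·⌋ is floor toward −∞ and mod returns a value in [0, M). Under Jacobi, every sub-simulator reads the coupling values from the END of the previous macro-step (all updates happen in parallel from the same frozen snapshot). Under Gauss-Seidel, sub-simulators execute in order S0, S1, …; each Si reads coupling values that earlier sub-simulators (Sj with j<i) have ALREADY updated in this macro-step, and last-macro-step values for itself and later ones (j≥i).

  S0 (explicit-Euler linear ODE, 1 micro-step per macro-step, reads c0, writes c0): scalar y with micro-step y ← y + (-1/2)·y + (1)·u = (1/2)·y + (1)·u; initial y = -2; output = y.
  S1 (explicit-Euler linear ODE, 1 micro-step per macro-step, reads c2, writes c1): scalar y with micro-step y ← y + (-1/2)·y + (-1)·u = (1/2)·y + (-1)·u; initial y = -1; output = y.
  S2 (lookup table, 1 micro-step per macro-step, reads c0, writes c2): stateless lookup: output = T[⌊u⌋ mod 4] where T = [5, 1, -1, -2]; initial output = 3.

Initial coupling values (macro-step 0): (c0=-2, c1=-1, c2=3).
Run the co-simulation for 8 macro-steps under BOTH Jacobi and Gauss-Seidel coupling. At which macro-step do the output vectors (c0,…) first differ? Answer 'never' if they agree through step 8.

first divergence at macro-step: 1

[Jacobi] macro 1: S0 reads c0=-2 → after 1×micro: -3; S1 reads c2=3 → after 1×micro: -7/2; S2 reads c0=-2 → after 1×micro: -1 ⇒ (c0=-3, c1=-7/2, c2=-1)
[Jacobi] macro 2: S0 reads c0=-3 → after 1×micro: -9/2; S1 reads c2=-1 → after 1×micro: -3/4; S2 reads c0=-3 → after 1×micro: 1 ⇒ (c0=-9/2, c1=-3/4, c2=1)
[Jacobi] macro 3: S0 reads c0=-9/2 → after 1×micro: -27/4; S1 reads c2=1 → after 1×micro: -11/8; S2 reads c0=-9/2 → after 1×micro: -2 ⇒ (c0=-27/4, c1=-11/8, c2=-2)
[Jacobi] macro 4: S0 reads c0=-27/4 → after 1×micro: -81/8; S1 reads c2=-2 → after 1×micro: 21/16; S2 reads c0=-27/4 → after 1×micro: 1 ⇒ (c0=-81/8, c1=21/16, c2=1)
[Jacobi] macro 5: S0 reads c0=-81/8 → after 1×micro: -243/16; S1 reads c2=1 → after 1×micro: -11/32; S2 reads c0=-81/8 → after 1×micro: 1 ⇒ (c0=-243/16, c1=-11/32, c2=1)
[Jacobi] macro 6: S0 reads c0=-243/16 → after 1×micro: -729/32; S1 reads c2=1 → after 1×micro: -75/64; S2 reads c0=-243/16 → after 1×micro: 5 ⇒ (c0=-729/32, c1=-75/64, c2=5)
[Jacobi] macro 7: S0 reads c0=-729/32 → after 1×micro: -2187/64; S1 reads c2=5 → after 1×micro: -715/128; S2 reads c0=-729/32 → after 1×micro: 1 ⇒ (c0=-2187/64, c1=-715/128, c2=1)
[Jacobi] macro 8: S0 reads c0=-2187/64 → after 1×micro: -6561/128; S1 reads c2=1 → after 1×micro: -971/256; S2 reads c0=-2187/64 → after 1×micro: 1 ⇒ (c0=-6561/128, c1=-971/256, c2=1)
[Gauss-Seidel] macro 1: S0 reads c0=-2 → after 1×micro: -3; S1 reads c2=3 → after 1×micro: -7/2; S2 reads c0=-3 → after 1×micro: 1 ⇒ (c0=-3, c1=-7/2, c2=1)
[Gauss-Seidel] macro 2: S0 reads c0=-3 → after 1×micro: -9/2; S1 reads c2=1 → after 1×micro: -11/4; S2 reads c0=-9/2 → after 1×micro: -2 ⇒ (c0=-9/2, c1=-11/4, c2=-2)
[Gauss-Seidel] macro 3: S0 reads c0=-9/2 → after 1×micro: -27/4; S1 reads c2=-2 → after 1×micro: 5/8; S2 reads c0=-27/4 → after 1×micro: 1 ⇒ (c0=-27/4, c1=5/8, c2=1)
[Gauss-Seidel] macro 4: S0 reads c0=-27/4 → after 1×micro: -81/8; S1 reads c2=1 → after 1×micro: -11/16; S2 reads c0=-81/8 → after 1×micro: 1 ⇒ (c0=-81/8, c1=-11/16, c2=1)
[Gauss-Seidel] macro 5: S0 reads c0=-81/8 → after 1×micro: -243/16; S1 reads c2=1 → after 1×micro: -43/32; S2 reads c0=-243/16 → after 1×micro: 5 ⇒ (c0=-243/16, c1=-43/32, c2=5)
[Gauss-Seidel] macro 6: S0 reads c0=-243/16 → after 1×micro: -729/32; S1 reads c2=5 → after 1×micro: -363/64; S2 reads c0=-729/32 → after 1×micro: 1 ⇒ (c0=-729/32, c1=-363/64, c2=1)
[Gauss-Seidel] macro 7: S0 reads c0=-729/32 → after 1×micro: -2187/64; S1 reads c2=1 → after 1×micro: -491/128; S2 reads c0=-2187/64 → after 1×micro: 1 ⇒ (c0=-2187/64, c1=-491/128, c2=1)
[Gauss-Seidel] macro 8: S0 reads c0=-2187/64 → after 1×micro: -6561/128; S1 reads c2=1 → after 1×micro: -747/256; S2 reads c0=-6561/128 → after 1×micro: 5 ⇒ (c0=-6561/128, c1=-747/256, c2=5)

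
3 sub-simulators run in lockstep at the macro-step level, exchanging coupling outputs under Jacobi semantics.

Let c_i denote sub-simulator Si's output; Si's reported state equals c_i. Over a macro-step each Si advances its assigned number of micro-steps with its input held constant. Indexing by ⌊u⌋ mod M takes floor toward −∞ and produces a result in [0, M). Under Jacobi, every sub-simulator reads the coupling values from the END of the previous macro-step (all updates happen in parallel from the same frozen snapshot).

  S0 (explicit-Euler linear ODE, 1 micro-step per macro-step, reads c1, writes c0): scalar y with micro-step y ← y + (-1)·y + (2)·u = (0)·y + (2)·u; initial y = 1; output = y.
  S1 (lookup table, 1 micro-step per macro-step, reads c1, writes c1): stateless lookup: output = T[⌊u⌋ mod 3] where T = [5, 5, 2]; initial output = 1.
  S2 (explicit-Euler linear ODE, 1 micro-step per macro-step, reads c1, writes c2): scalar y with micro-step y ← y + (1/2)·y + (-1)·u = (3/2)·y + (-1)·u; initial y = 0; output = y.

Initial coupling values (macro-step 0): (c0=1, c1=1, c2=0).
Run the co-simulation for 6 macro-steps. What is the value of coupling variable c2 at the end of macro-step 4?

c2 at macro-step 4 = -157/8

macro 1: S0 reads c1=1 → after 1×micro: 2; S1 reads c1=1 → after 1×micro: 5; S2 reads c1=1 → after 1×micro: -1 ⇒ (c0=2, c1=5, c2=-1)
macro 2: S0 reads c1=5 → after 1×micro: 10; S1 reads c1=5 → after 1×micro: 2; S2 reads c1=5 → after 1×micro: -13/2 ⇒ (c0=10, c1=2, c2=-13/2)
macro 3: S0 reads c1=2 → after 1×micro: 4; S1 reads c1=2 → after 1×micro: 2; S2 reads c1=2 → after 1×micro: -47/4 ⇒ (c0=4, c1=2, c2=-47/4)
macro 4: S0 reads c1=2 → after 1×micro: 4; S1 reads c1=2 → after 1×micro: 2; S2 reads c1=2 → after 1×micro: -157/8 ⇒ (c0=4, c1=2, c2=-157/8)
macro 5: S0 reads c1=2 → after 1×micro: 4; S1 reads c1=2 → after 1×micro: 2; S2 reads c1=2 → after 1×micro: -503/16 ⇒ (c0=4, c1=2, c2=-503/16)
macro 6: S0 reads c1=2 → after 1×micro: 4; S1 reads c1=2 → after 1×micro: 2; S2 reads c1=2 → after 1×micro: -1573/32 ⇒ (c0=4, c1=2, c2=-1573/32)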